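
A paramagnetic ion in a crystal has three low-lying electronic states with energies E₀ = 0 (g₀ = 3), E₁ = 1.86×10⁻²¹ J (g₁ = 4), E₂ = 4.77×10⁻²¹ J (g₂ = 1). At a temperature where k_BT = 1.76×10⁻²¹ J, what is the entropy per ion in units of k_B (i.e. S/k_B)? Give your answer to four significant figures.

Eᵢ/kT = 0, 1.05682, 2.71023.
Z = Σ gᵢe^(−Eᵢ/kT) = 3·e^(−0) + 4·e^(−1.05682) + 1·e^(−2.71023) = 3.00000 + 1.39024 + 0.0665215 = 4.45676.
⟨E⟩ = Σ EᵢPᵢ = 0.651405 ×10⁻²¹ J.
S/k_B = ln Z + ⟨E⟩/kT = ln(4.45676) + 0.651405/1.76 = 1.49442 + 0.370116 = 1.865.

1.865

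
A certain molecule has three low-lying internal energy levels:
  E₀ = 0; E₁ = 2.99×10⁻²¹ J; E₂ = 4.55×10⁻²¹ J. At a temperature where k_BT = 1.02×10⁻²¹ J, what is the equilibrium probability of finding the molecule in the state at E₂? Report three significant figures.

0.0108

Eᵢ/kT = 0, 2.9314, 4.4608.
Z = Σ e^(−Eᵢ/kT) = e^(−0) + e^(−2.9314) + e^(−4.4608) = 1.0000 + 0.053322 + 0.011553 = 1.0649.
P₂ = e^(−E₂/kT) / Z = 0.011553/1.0649 = 0.0108.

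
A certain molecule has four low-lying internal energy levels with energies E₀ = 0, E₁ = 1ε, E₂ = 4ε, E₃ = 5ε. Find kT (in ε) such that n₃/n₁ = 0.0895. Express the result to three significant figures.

n₃/n₁ = exp[−(E₃−E₁)/kT] = 0.0895.
⇒ (E₃−E₁)/kT = ln(1/0.0895) = ln(11.173) = 2.4135.
kT = 4ε / 2.4135 = 1.66 ε.

1.66 ε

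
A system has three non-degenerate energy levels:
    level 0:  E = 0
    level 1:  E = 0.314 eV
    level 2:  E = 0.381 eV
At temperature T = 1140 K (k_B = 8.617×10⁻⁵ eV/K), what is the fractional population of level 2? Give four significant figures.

k_BT = 8.617×10⁻⁵ × 1140 K = 0.0982338 eV.
Eᵢ/kT = 0, 3.19646, 3.87850.
Z = Σ e^(−Eᵢ/kT) = e^(−0) + e^(−3.19646) + e^(−3.87850) = 1.00000 + 0.0409068 + 0.0206818 = 1.06159.
P₂ = e^(−E₂/kT) / Z = 0.0206818/1.06159 = 0.01948.

0.01948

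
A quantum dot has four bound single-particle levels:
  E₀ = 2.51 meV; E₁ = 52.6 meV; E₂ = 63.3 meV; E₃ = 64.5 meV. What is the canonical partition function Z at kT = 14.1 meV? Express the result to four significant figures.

Eᵢ/kT = 0.178014, 3.73050, 4.48936, 4.57447.
Z = Σ e^(−Eᵢ/kT) = e^(−0.178014) + e^(−3.73050) + e^(−4.48936) + e^(−4.57447) = 0.836931 + 0.0239808 + 0.0112278 + 0.0103118 = 0.882451.

Z = 0.8825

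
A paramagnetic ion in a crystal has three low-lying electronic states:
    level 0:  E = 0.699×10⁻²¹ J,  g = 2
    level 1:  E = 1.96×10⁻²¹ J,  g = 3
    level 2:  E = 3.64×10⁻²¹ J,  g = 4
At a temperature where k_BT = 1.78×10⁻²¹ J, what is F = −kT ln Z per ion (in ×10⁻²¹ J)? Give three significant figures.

-1.87 ×10⁻²¹ J

Eᵢ/kT = 0.39270, 1.1011, 2.0449.
Z = Σ gᵢe^(−Eᵢ/kT) = 2·e^(−0.39270) + 3·e^(−1.1011) + 4·e^(−2.0449) = 1.3505 + 0.99752 + 0.51757 = 2.8656.
F = −kT ln Z = −1.78 × ln(2.8656) = −1.78 × 1.0528 = -1.87 ×10⁻²¹ J.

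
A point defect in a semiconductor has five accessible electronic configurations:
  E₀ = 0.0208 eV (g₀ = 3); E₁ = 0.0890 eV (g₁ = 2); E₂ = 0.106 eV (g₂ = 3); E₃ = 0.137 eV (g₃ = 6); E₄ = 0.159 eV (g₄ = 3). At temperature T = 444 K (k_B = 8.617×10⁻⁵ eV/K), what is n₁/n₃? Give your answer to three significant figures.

1.17

k_BT = 8.617×10⁻⁵ × 444 K = 0.038259 eV.
n₁/n₃ = (g₁/g₃) exp[−(E₁−E₃)/kT] = (2/6) × exp(−(-0.0480 eV)/(0.038259 eV)) = (2/6) × exp(1.2546) = 1.17.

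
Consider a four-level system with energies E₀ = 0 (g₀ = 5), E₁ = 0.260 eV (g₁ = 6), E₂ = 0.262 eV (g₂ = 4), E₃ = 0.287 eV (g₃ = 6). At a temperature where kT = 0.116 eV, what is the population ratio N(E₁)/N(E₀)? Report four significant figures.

0.1276

n₁/n₀ = (g₁/g₀) exp[−(E₁−E₀)/kT] = (6/5) × exp(−(0.260 eV)/(0.116 eV)) = (6/5) × exp(-2.24138) = 0.1276.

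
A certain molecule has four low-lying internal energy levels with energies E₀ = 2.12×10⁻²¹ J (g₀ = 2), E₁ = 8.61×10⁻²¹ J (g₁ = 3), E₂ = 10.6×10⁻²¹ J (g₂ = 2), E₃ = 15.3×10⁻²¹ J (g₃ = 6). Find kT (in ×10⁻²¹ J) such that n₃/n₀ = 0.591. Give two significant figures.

8.1 ×10⁻²¹ J

n₃/n₀ = (g₃/g₀) exp[−(E₃−E₀)/kT] = 0.591.
⇒ (E₃−E₀)/kT = ln((6/2)/0.591) = ln(5.076) = 1.625.
kT = 13.18 ×10⁻²¹ J / 1.625 = 8.1 ×10⁻²¹ J.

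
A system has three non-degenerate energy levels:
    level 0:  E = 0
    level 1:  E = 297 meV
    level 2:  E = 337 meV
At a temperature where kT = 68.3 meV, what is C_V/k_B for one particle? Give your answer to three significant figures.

Eᵢ/kT = 0, 4.3485, 4.9341.
Z = Σ e^(−Eᵢ/kT) = e^(−0) + e^(−4.3485) + e^(−4.9341) = 1.0000 + 0.012926 + 0.0071969 = 1.0201.
⟨E⟩ = 6.1409 meV, ⟨E²⟩ = 1919.0 meV².
C_V/k_B = (⟨E²⟩ − ⟨E⟩²)/(kT)² = (1919.0 − 37.711)/4664.9 = 0.403.

0.403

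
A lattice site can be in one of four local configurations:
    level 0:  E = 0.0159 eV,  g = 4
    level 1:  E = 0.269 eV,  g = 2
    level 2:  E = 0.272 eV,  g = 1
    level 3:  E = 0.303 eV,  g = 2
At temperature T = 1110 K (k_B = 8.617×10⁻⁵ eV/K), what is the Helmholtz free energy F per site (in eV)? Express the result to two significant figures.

k_BT = 8.617×10⁻⁵ × 1110 K = 0.09565 eV.
Eᵢ/kT = 0.1662, 2.812, 2.844, 3.168.
Z = Σ gᵢe^(−Eᵢ/kT) = 4·e^(−0.1662) + 2·e^(−2.812) + 1·e^(−2.844) + 2·e^(−3.168) = 3.388 + 0.1202 + 0.05819 + 0.08418 = 3.651.
F = −kT ln Z = −0.09565 × ln(3.651) = −0.09565 × 1.295 = -0.12 eV.

-0.12 eV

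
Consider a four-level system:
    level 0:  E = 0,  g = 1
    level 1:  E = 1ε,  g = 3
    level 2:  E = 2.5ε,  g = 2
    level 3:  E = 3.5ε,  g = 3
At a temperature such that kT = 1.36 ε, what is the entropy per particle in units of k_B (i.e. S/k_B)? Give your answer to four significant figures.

1.841

Eᵢ/kT = 0, 0.735294, 1.83824, 2.57353.
Z = Σ gᵢe^(−Eᵢ/kT) = 1·e^(−0) + 3·e^(−0.735294) + 2·e^(−1.83824) + 3·e^(−2.57353) = 1.00000 + 1.43809 + 0.318194 + 0.228798 = 2.98508.
⟨E⟩ = Σ EᵢPᵢ = 1.01651 ε.
S/k_B = ln Z + ⟨E⟩/kT = ln(2.98508) + 1.01651/1.36 = 1.09363 + 0.747434 = 1.841.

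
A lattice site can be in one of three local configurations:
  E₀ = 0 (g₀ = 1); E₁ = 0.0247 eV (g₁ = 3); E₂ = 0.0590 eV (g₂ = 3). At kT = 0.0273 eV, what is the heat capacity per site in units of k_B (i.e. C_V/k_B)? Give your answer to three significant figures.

Eᵢ/kT = 0, 0.90476, 2.1612.
Z = Σ gᵢe^(−Eᵢ/kT) = 1·e^(−0) + 3·e^(−0.90476) + 3·e^(−2.1612) = 1.0000 + 1.2139 + 0.34556 = 2.5595.
⟨E⟩ = 0.019680 eV, ⟨E²⟩ = 0.00075932 eV².
C_V/k_B = (⟨E²⟩ − ⟨E⟩²)/(kT)² = (0.00075932 − 0.00038730)/0.00074529 = 0.499.

0.499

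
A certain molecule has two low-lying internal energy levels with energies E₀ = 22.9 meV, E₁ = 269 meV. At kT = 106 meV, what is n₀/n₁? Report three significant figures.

10.2

n₀/n₁ = exp[−(E₀−E₁)/kT] = exp(−(-246.1 meV)/(106 meV)) = exp(2.3217) = 10.2.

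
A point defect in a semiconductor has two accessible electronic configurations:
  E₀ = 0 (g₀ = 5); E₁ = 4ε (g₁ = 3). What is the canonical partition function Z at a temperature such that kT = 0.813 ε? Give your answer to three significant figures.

Eᵢ/kT = 0, 4.9200.
Z = Σ gᵢe^(−Eᵢ/kT) = 5·e^(−0) + 3·e^(−4.9200) = 5.0000 + 0.021897 = 5.0219.

Z = 5.02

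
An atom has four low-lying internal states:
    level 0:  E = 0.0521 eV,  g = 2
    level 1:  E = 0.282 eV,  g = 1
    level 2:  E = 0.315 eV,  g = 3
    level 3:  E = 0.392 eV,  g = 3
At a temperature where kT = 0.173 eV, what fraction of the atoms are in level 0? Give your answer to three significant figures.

Eᵢ/kT = 0.30116, 1.6301, 1.8208, 2.2659.
Z = Σ gᵢe^(−Eᵢ/kT) = 2·e^(−0.30116) + 1·e^(−1.6301) + 3·e^(−1.8208) + 3·e^(−2.2659) = 1.4799 + 0.19591 + 0.48569 + 0.31121 = 2.4727.
P₀ = g₀ e^(−E₀/kT) / Z = 1.4799/2.4727 = 0.598.

0.598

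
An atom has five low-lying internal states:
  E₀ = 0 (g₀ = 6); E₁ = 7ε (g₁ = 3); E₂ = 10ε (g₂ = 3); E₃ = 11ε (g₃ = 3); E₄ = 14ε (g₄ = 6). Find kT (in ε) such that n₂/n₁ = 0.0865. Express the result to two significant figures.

1.2 ε

n₂/n₁ = (g₂/g₁) exp[−(E₂−E₁)/kT] = 0.0865.
⇒ (E₂−E₁)/kT = ln((3/3)/0.0865) = ln(11.56) = 2.448.
kT = 3ε / 2.448 = 1.2 ε.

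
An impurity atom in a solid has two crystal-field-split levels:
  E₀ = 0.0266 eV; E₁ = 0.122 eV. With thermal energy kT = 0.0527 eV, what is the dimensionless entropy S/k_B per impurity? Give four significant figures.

Eᵢ/kT = 0.504744, 2.31499.
Z = Σ e^(−Eᵢ/kT) = e^(−0.504744) + e^(−2.31499) = 0.603660 + 0.0987672 = 0.702427.
⟨E⟩ = Σ EᵢPᵢ = 0.0400141 eV.
S/k_B = ln Z + ⟨E⟩/kT = ln(0.702427) + 0.0400141/0.0527 = -0.353214 + 0.759281 = 0.4061.

0.4061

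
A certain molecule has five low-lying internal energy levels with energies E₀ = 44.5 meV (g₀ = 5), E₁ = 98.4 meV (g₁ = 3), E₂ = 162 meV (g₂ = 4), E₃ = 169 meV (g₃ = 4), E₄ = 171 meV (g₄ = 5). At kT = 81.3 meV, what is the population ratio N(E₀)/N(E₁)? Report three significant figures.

n₀/n₁ = (g₀/g₁) exp[−(E₀−E₁)/kT] = (5/3) × exp(−(-53.9 meV)/(81.3 meV)) = (5/3) × exp(0.66298) = 3.23.

3.23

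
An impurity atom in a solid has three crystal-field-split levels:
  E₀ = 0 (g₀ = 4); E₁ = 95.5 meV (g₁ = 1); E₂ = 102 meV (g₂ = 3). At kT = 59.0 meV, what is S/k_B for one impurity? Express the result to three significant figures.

Eᵢ/kT = 0, 1.6186, 1.7288.
Z = Σ gᵢe^(−Eᵢ/kT) = 4·e^(−0) + 1·e^(−1.6186) + 3·e^(−1.7288) = 4.0000 + 0.19818 + 0.53249 = 4.7307.
⟨E⟩ = Σ EᵢPᵢ = 15.482 meV.
S/k_B = ln Z + ⟨E⟩/kT = ln(4.7307) + 15.482/59.0 = 1.5541 + 0.26241 = 1.82.

1.82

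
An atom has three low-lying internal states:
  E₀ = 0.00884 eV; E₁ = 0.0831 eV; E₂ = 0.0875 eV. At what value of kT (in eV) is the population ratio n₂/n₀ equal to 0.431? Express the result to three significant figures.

0.0935 eV

n₂/n₀ = exp[−(E₂−E₀)/kT] = 0.431.
⇒ (E₂−E₀)/kT = ln(1/0.431) = ln(2.3202) = 0.84165.
kT = 0.07866 eV / 0.84165 = 0.0935 eV.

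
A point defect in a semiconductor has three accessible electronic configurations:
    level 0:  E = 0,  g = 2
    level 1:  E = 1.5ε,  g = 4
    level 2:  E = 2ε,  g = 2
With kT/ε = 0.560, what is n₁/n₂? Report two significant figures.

4.9

n₁/n₂ = (g₁/g₂) exp[−(E₁−E₂)/kT] = (4/2) × exp(−(-0.5ε)/(0.560ε)) = (4/2) × exp(0.8929) = 4.9.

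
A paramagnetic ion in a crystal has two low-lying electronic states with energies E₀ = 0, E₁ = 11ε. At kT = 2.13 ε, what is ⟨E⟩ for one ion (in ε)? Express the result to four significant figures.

Eᵢ/kT = 0, 5.16432.
Z = Σ e^(−Eᵢ/kT) = e^(−0) + e^(−5.16432) = 1.00000 + 0.00571695 = 1.00572.
⟨E⟩ = Σ Eᵢ e^(−Eᵢ/kT) / Z = (0·1.00000 + 11·0.00571695) / 1.00572 = 0.06253 ε.

0.06253 ε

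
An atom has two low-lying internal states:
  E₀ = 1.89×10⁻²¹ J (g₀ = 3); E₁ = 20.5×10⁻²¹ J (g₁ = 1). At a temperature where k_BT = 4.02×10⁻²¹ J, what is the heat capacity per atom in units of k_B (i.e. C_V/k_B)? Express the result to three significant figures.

0.0693

Eᵢ/kT = 0.47015, 5.0995.
Z = Σ gᵢe^(−Eᵢ/kT) = 3·e^(−0.47015) + 1·e^(−5.0995) = 1.8747 + 0.0060998 = 1.8808.
⟨E⟩ = 1.9504, ⟨E²⟩ = 4.9235.
C_V/k_B = (⟨E²⟩ − ⟨E⟩²)/(kT)² = (4.9235 − 3.8041)/16.160 = 0.0693.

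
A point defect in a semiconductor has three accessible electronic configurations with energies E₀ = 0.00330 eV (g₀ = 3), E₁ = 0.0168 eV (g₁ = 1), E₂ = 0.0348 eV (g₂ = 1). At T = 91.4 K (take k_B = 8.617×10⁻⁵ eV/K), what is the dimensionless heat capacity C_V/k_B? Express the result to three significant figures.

0.243

k_BT = 8.617×10⁻⁵ × 91.4 K = 0.0078759 eV.
Eᵢ/kT = 0.41900, 2.1331, 4.4185.
Z = Σ gᵢe^(−Eᵢ/kT) = 3·e^(−0.41900) + 1·e^(−2.1331) + 1·e^(−4.4185) = 1.9731 + 0.11847 + 0.012052 = 2.1036.
⟨E⟩ = 0.0042408 eV, ⟨E²⟩ = 0.000033048 eV².
C_V/k_B = (⟨E²⟩ − ⟨E⟩²)/(kT)² = (0.000033048 − 0.000017984)/0.000062030 = 0.243.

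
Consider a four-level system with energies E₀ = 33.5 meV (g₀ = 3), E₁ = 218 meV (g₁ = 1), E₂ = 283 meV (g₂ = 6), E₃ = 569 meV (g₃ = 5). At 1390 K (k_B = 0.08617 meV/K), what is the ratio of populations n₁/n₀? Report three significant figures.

k_BT = 0.08617 × 1390 K = 119.78 meV.
n₁/n₀ = (g₁/g₀) exp[−(E₁−E₀)/kT] = (1/3) × exp(−(184.5 meV)/(119.78 meV)) = (1/3) × exp(-1.5403) = 0.0714.

0.0714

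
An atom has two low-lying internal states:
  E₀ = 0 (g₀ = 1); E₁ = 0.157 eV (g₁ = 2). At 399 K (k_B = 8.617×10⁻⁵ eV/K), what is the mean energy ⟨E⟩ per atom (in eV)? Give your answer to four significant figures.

k_BT = 8.617×10⁻⁵ × 399 K = 0.0343818 eV.
Eᵢ/kT = 0, 4.56637.
Z = Σ gᵢe^(−Eᵢ/kT) = 1·e^(−0) + 2·e^(−4.56637) = 1.00000 + 0.0207913 = 1.02079.
⟨E⟩ = Σ Eᵢ gᵢe^(−Eᵢ/kT) / Z = (0·1.00000 + 0.157·0.0207913) / 1.02079 = 0.003198 eV.

0.003198 eV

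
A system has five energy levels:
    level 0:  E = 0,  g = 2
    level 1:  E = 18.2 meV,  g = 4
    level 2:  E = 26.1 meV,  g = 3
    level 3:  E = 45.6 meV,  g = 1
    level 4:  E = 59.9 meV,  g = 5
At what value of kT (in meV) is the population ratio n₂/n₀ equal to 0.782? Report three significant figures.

40.1 meV

n₂/n₀ = (g₂/g₀) exp[−(E₂−E₀)/kT] = 0.782.
⇒ (E₂−E₀)/kT = ln((3/2)/0.782) = ln(1.9182) = 0.65139.
kT = 26.1 meV / 0.65139 = 40.1 meV.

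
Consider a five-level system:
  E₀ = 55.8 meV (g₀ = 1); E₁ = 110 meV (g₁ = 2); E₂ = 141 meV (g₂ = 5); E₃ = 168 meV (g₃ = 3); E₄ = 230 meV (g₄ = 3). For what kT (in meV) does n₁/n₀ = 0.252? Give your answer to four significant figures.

n₁/n₀ = (g₁/g₀) exp[−(E₁−E₀)/kT] = 0.252.
⇒ (E₁−E₀)/kT = ln((2/1)/0.252) = ln(7.93651) = 2.07147.
kT = 54.2 meV / 2.07147 = 26.16 meV.

26.16 meV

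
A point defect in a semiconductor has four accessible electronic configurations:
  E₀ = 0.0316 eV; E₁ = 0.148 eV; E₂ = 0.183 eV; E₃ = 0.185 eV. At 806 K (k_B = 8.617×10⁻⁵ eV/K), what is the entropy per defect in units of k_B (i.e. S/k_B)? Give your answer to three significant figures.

k_BT = 8.617×10⁻⁵ × 806 K = 0.069453 eV.
Eᵢ/kT = 0.45498, 2.1309, 2.6349, 2.6637.
Z = Σ e^(−Eᵢ/kT) = e^(−0.45498) + e^(−2.1309) + e^(−2.6349) + e^(−2.6637) = 0.63446 + 0.11873 + 0.071726 + 0.069690 = 0.89461.
⟨E⟩ = Σ EᵢPᵢ = 0.071137 eV.
S/k_B = ln Z + ⟨E⟩/kT = ln(0.89461) + 0.071137/0.069453 = -0.11137 + 1.0242 = 0.913.

0.913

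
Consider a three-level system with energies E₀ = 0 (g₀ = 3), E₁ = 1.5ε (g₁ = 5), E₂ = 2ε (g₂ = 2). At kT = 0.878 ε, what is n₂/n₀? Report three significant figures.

0.0683

n₂/n₀ = (g₂/g₀) exp[−(E₂−E₀)/kT] = (2/3) × exp(−(2ε)/(0.878ε)) = (2/3) × exp(-2.2779) = 0.0683.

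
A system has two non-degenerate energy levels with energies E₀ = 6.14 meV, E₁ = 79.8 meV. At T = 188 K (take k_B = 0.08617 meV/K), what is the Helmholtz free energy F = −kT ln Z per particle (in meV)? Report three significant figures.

k_BT = 0.08617 × 188 K = 16.200 meV.
Eᵢ/kT = 0.37901, 4.9259.
Z = Σ e^(−Eᵢ/kT) = e^(−0.37901) + e^(−4.9259) = 0.68454 + 0.0072562 = 0.69180.
F = −kT ln Z = −16.200 × ln(0.69180) = −16.200 × -0.36846 = 5.97 meV.

5.97 meV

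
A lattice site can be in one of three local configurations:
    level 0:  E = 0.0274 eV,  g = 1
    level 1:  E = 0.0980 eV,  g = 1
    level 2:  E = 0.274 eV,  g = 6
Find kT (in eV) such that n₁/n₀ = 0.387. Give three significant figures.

0.0744 eV

n₁/n₀ = (g₁/g₀) exp[−(E₁−E₀)/kT] = 0.387.
⇒ (E₁−E₀)/kT = ln((1/1)/0.387) = ln(2.5840) = 0.94934.
kT = 0.0706 eV / 0.94934 = 0.0744 eV.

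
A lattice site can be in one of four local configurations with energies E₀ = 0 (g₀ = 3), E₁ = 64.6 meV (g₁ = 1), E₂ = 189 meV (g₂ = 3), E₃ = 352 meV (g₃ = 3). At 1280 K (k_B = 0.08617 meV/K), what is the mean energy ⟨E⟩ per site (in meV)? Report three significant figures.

43.0 meV

k_BT = 0.08617 × 1280 K = 110.30 meV.
Eᵢ/kT = 0, 0.58568, 1.7135, 3.1913.
Z = Σ gᵢe^(−Eᵢ/kT) = 3·e^(−0) + 1·e^(−0.58568) + 3·e^(−1.7135) + 3·e^(−3.1913) = 3.0000 + 0.55673 + 0.54070 + 0.12336 = 4.2208.
⟨E⟩ = Σ Eᵢ gᵢe^(−Eᵢ/kT) / Z = (0·3.0000 + 64.6·0.55673 + 189·0.54070 + 352·0.12336) / 4.2208 = 43.0 meV.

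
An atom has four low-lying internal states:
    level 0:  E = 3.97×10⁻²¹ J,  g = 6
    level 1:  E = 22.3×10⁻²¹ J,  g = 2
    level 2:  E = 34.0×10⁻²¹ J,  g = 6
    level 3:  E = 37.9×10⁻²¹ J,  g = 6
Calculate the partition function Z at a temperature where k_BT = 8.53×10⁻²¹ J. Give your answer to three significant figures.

Z = 4.10

Eᵢ/kT = 0.46542, 2.6143, 3.9859, 4.4431.
Z = Σ gᵢe^(−Eᵢ/kT) = 6·e^(−0.46542) + 2·e^(−2.6143) + 6·e^(−3.9859) + 6·e^(−4.4431) = 3.7672 + 0.14644 + 0.11145 + 0.070557 = 4.0956.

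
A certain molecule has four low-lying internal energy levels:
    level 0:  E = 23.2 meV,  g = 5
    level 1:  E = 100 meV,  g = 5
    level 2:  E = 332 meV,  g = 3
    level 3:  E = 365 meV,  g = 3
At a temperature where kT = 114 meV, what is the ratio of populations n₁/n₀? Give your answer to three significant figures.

n₁/n₀ = (g₁/g₀) exp[−(E₁−E₀)/kT] = (5/5) × exp(−(76.8 meV)/(114 meV)) = (5/5) × exp(-0.67368) = 0.510.

0.510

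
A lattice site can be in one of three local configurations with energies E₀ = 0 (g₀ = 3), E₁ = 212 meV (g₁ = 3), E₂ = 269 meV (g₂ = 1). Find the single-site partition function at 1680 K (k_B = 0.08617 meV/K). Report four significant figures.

k_BT = 0.08617 × 1680 K = 144.766 meV.
Eᵢ/kT = 0, 1.46443, 1.85817.
Z = Σ gᵢe^(−Eᵢ/kT) = 3·e^(−0) + 3·e^(−1.46443) + 1·e^(−1.85817) = 3.00000 + 0.693629 + 0.155958 = 3.84959.

Z = 3.850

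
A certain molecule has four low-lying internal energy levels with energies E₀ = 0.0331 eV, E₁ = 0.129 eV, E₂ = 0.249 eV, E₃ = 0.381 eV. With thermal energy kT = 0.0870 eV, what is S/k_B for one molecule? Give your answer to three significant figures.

Eᵢ/kT = 0.38046, 1.4828, 2.8621, 4.3793.
Z = Σ e^(−Eᵢ/kT) = e^(−0.38046) + e^(−1.4828) + e^(−2.8621) + e^(−4.3793) = 0.68355 + 0.22700 + 0.057149 + 0.012534 = 0.98023.
⟨E⟩ = Σ EᵢPᵢ = 0.072344 eV.
S/k_B = ln Z + ⟨E⟩/kT = ln(0.98023) + 0.072344/0.0870 = -0.019968 + 0.83154 = 0.812.

0.812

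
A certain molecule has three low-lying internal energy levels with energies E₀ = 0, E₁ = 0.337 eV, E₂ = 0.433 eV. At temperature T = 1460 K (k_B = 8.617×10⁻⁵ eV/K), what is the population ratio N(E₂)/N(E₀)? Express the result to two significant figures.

k_BT = 8.617×10⁻⁵ × 1460 K = 0.1258 eV.
n₂/n₀ = exp[−(E₂−E₀)/kT] = exp(−(0.433 eV)/(0.1258 eV)) = exp(-3.442) = 0.032.

0.032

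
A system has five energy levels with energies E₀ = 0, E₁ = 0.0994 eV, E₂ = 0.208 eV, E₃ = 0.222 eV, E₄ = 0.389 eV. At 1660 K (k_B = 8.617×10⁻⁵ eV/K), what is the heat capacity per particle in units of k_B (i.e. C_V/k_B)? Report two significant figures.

0.51

k_BT = 8.617×10⁻⁵ × 1660 K = 0.1430 eV.
Eᵢ/kT = 0, 0.6951, 1.455, 1.552, 2.720.
Z = Σ e^(−Eᵢ/kT) = e^(−0) + e^(−0.6951) + e^(−1.455) + e^(−1.552) + e^(−2.720) = 1.000 + 0.4990 + 0.2334 + 0.2118 + 0.06587 = 2.010.
⟨E⟩ = 0.08497 eV, ⟨E²⟩ = 0.01763 eV².
C_V/k_B = (⟨E²⟩ − ⟨E⟩²)/(kT)² = (0.01763 − 0.007220)/0.02045 = 0.51.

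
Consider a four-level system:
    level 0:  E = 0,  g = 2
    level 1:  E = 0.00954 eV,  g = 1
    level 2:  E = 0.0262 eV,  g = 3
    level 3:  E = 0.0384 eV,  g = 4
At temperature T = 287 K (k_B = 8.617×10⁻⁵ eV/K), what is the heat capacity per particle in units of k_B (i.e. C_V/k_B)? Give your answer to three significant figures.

0.381

k_BT = 8.617×10⁻⁵ × 287 K = 0.024731 eV.
Eᵢ/kT = 0, 0.38575, 1.0594, 1.5527.
Z = Σ gᵢe^(−Eᵢ/kT) = 2·e^(−0) + 1·e^(−0.38575) + 3·e^(−1.0594) + 4·e^(−1.5527) = 2.0000 + 0.67994 + 1.0400 + 0.84670 = 4.5666.
⟨E⟩ = 0.014507 eV, ⟨E²⟩ = 0.00044328 eV².
C_V/k_B = (⟨E²⟩ − ⟨E⟩²)/(kT)² = (0.00044328 − 0.00021045)/0.00061162 = 0.381.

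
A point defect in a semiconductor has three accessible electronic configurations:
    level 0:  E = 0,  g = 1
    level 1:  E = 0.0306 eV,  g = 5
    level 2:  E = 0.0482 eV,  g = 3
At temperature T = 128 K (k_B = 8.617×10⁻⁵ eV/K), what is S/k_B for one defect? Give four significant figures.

k_BT = 8.617×10⁻⁵ × 128 K = 0.0110298 eV.
Eᵢ/kT = 0, 2.77430, 4.36998.
Z = Σ gᵢe^(−Eᵢ/kT) = 1·e^(−0) + 5·e^(−2.77430) + 3·e^(−4.36998) = 1.00000 + 0.311966 + 0.0379545 = 1.34992.
⟨E⟩ = Σ EᵢPᵢ = 0.00842684 eV.
S/k_B = ln Z + ⟨E⟩/kT = ln(1.34992) + 0.00842684/0.0110298 = 0.300045 + 0.764007 = 1.064.

1.064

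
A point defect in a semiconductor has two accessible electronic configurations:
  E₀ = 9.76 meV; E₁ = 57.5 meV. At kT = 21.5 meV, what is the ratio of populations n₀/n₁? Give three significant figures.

n₀/n₁ = exp[−(E₀−E₁)/kT] = exp(−(-47.74 meV)/(21.5 meV)) = exp(2.2205) = 9.21.

9.21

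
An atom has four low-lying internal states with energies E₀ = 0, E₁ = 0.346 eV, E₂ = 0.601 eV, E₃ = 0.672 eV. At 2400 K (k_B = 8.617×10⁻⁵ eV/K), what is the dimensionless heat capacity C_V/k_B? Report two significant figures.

k_BT = 8.617×10⁻⁵ × 2400 K = 0.2068 eV.
Eᵢ/kT = 0, 1.673, 2.906, 3.250.
Z = Σ e^(−Eᵢ/kT) = e^(−0) + e^(−1.673) + e^(−2.906) + e^(−3.250) = 1.000 + 0.1877 + 0.05469 + 0.03877 = 1.281.
⟨E⟩ = 0.09670 eV, ⟨E²⟩ = 0.04663 eV².
C_V/k_B = (⟨E²⟩ − ⟨E⟩²)/(kT)² = (0.04663 − 0.009351)/0.04277 = 0.87.

0.87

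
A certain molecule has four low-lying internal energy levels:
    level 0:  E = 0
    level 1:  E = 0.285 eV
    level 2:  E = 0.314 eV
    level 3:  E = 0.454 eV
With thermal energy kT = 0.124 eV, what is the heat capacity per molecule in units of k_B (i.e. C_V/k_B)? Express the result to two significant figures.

Eᵢ/kT = 0, 2.298, 2.532, 3.661.
Z = Σ e^(−Eᵢ/kT) = e^(−0) + e^(−2.298) + e^(−2.532) + e^(−3.661) = 1.000 + 0.1005 + 0.07950 + 0.02571 = 1.206.
⟨E⟩ = 0.05413 eV, ⟨E²⟩ = 0.01766 eV².
C_V/k_B = (⟨E²⟩ − ⟨E⟩²)/(kT)² = (0.01766 − 0.002930)/0.01538 = 0.96.

0.96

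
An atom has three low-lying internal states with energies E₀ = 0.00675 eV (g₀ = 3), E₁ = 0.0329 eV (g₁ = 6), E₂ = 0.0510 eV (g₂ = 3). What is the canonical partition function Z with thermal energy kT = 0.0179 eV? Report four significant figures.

Z = 3.186

Eᵢ/kT = 0.377095, 1.83799, 2.84916.
Z = Σ gᵢe^(−Eᵢ/kT) = 3·e^(−0.377095) + 6·e^(−1.83799) + 3·e^(−2.84916) = 2.05755 + 0.954822 + 0.173679 = 3.18605.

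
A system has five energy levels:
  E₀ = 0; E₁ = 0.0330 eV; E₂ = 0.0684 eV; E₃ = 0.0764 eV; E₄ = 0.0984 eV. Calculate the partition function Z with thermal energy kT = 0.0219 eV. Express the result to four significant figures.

Eᵢ/kT = 0, 1.50685, 3.12329, 3.48858, 4.49315.
Z = Σ e^(−Eᵢ/kT) = e^(−0) + e^(−1.50685) + e^(−3.12329) + e^(−3.48858) + e^(−4.49315) = 1.00000 + 0.221607 + 0.0440121 + 0.0305442 + 0.0111854 = 1.30735.

Z = 1.307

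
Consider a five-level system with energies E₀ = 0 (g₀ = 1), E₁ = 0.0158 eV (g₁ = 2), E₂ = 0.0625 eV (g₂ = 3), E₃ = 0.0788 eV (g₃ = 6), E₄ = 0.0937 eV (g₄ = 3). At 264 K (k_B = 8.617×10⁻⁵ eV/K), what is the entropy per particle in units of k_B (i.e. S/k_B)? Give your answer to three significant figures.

k_BT = 8.617×10⁻⁵ × 264 K = 0.022749 eV.
Eᵢ/kT = 0, 0.69454, 2.7474, 3.4639, 4.1189.
Z = Σ gᵢe^(−Eᵢ/kT) = 1·e^(−0) + 2·e^(−0.69454) + 3·e^(−2.7474) + 6·e^(−3.4639) + 3·e^(−4.1189) = 1.0000 + 0.99861 + 0.19228 + 0.18784 + 0.048787 = 2.4275.
⟨E⟩ = Σ EᵢPᵢ = 0.019431 eV.
S/k_B = ln Z + ⟨E⟩/kT = ln(2.4275) + 0.019431/0.022749 = 0.88686 + 0.85415 = 1.74.

1.74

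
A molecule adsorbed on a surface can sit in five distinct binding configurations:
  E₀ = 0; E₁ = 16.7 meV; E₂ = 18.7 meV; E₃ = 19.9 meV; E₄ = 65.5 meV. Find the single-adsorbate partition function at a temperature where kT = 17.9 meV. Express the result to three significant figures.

Z = 2.10

Eᵢ/kT = 0, 0.93296, 1.0447, 1.1117, 3.6592.
Z = Σ e^(−Eᵢ/kT) = e^(−0) + e^(−0.93296) + e^(−1.0447) + e^(−1.1117) + e^(−3.6592) = 1.0000 + 0.39339 + 0.35180 + 0.32900 + 0.025753 = 2.0999.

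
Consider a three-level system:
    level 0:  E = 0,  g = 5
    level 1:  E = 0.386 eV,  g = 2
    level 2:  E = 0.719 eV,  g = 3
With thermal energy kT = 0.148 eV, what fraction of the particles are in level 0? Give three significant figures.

Eᵢ/kT = 0, 2.6081, 4.8581.
Z = Σ gᵢe^(−Eᵢ/kT) = 5·e^(−0) + 2·e^(−2.6081) + 3·e^(−4.8581) = 5.0000 + 0.14735 + 0.023296 = 5.1706.
P₀ = g₀ e^(−E₀/kT) / Z = 5.0000/5.1706 = 0.967.

0.967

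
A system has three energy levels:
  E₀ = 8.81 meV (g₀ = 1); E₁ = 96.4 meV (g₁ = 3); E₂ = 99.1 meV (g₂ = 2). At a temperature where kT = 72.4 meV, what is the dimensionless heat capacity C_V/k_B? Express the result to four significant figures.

0.3614

Eᵢ/kT = 0.121685, 1.33149, 1.36878.
Z = Σ gᵢe^(−Eᵢ/kT) = 1·e^(−0.121685) + 3·e^(−1.33149) + 2·e^(−1.36878) = 0.885427 + 0.792250 + 0.508834 = 2.18651.
⟨E⟩ = 61.5588 meV, ⟨E²⟩ = 5684.05 meV².
C_V/k_B = (⟨E²⟩ − ⟨E⟩²)/(kT)² = (5684.05 − 3789.49)/5241.76 = 0.3614.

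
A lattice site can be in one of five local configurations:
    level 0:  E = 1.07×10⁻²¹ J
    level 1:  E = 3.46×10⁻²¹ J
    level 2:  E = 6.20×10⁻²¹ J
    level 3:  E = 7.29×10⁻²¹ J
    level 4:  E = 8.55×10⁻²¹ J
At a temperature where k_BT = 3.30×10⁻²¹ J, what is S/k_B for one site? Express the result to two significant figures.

1.3

Eᵢ/kT = 0.3242, 1.048, 1.879, 2.209, 2.591.
Z = Σ e^(−Eᵢ/kT) = e^(−0.3242) + e^(−1.048) + e^(−1.879) + e^(−2.209) + e^(−2.591) = 0.7231 + 0.3506 + 0.1527 + 0.1098 + 0.07495 = 1.411.
⟨E⟩ = Σ EᵢPᵢ = 3.100 ×10⁻²¹ J.
S/k_B = ln Z + ⟨E⟩/kT = ln(1.411) + 3.100/3.30 = 0.3443 + 0.9394 = 1.3.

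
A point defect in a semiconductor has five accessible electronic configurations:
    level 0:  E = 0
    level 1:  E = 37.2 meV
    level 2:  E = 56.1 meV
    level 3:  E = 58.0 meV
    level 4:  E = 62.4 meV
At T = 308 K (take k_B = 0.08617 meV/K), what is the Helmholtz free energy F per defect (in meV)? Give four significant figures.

-12.05 meV

k_BT = 0.08617 × 308 K = 26.5404 meV.
Eᵢ/kT = 0, 1.40164, 2.11376, 2.18535, 2.35113.
Z = Σ e^(−Eᵢ/kT) = e^(−0) + e^(−1.40164) + e^(−2.11376) + e^(−2.18535) + e^(−2.35113) = 1.00000 + 0.246193 + 0.120783 + 0.112438 + 0.0952615 = 1.57468.
F = −kT ln Z = −26.5404 × ln(1.57468) = −26.5404 × 0.454052 = -12.05 meV.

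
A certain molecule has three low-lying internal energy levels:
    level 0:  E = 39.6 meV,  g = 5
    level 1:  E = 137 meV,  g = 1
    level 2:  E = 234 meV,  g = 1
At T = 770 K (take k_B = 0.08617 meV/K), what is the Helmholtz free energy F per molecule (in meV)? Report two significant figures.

k_BT = 0.08617 × 770 K = 66.35 meV.
Eᵢ/kT = 0.5968, 2.065, 3.527.
Z = Σ gᵢe^(−Eᵢ/kT) = 5·e^(−0.5968) + 1·e^(−2.065) + 1·e^(−3.527) = 2.753 + 0.1268 + 0.02939 = 2.909.
F = −kT ln Z = −66.35 × ln(2.909) = −66.35 × 1.068 = -71 meV.

-71 meV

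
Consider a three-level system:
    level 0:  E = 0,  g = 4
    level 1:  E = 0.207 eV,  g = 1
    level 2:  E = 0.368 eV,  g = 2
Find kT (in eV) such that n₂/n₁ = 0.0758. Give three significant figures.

n₂/n₁ = (g₂/g₁) exp[−(E₂−E₁)/kT] = 0.0758.
⇒ (E₂−E₁)/kT = ln((2/1)/0.0758) = ln(26.385) = 3.2728.
kT = 0.161 eV / 3.2728 = 0.0492 eV.

0.0492 eV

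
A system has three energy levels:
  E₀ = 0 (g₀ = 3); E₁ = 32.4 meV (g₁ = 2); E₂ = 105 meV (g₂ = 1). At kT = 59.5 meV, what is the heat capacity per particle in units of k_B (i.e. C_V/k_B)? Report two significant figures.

0.16

Eᵢ/kT = 0, 0.5445, 1.765.
Z = Σ gᵢe^(−Eᵢ/kT) = 3·e^(−0) + 2·e^(−0.5445) + 1·e^(−1.765) = 3.000 + 1.160 + 0.1712 = 4.331.
⟨E⟩ = 12.83 meV, ⟨E²⟩ = 717.0 meV².
C_V/k_B = (⟨E²⟩ − ⟨E⟩²)/(kT)² = (717.0 − 164.6)/3540 = 0.16.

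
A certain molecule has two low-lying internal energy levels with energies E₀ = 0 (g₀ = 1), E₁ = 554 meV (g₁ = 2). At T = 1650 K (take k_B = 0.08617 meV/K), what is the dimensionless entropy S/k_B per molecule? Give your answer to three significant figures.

0.192

k_BT = 0.08617 × 1650 K = 142.18 meV.
Eᵢ/kT = 0, 3.8965.
Z = Σ gᵢe^(−Eᵢ/kT) = 1·e^(−0) + 2·e^(−3.8965) = 1.0000 + 0.040626 = 1.0406.
⟨E⟩ = Σ EᵢPᵢ = 21.629 meV.
S/k_B = ln Z + ⟨E⟩/kT = ln(1.0406) + 21.629/142.18 = 0.039797 + 0.15212 = 0.192.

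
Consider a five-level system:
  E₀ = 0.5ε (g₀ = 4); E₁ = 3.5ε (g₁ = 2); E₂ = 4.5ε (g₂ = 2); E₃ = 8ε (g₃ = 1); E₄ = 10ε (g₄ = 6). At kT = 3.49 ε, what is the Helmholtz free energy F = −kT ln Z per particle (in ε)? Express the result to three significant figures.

Eᵢ/kT = 0.14327, 1.0029, 1.2894, 2.2923, 2.8653.
Z = Σ gᵢe^(−Eᵢ/kT) = 4·e^(−0.14327) + 2·e^(−1.0029) + 2·e^(−1.2894) + 1·e^(−2.2923) + 6·e^(−2.8653) = 3.4661 + 0.73363 + 0.55087 + 0.10103 + 0.34180 = 5.1934.
F = −kT ln Z = −3.49 × ln(5.1934) = −3.49 × 1.6474 = -5.75 ε.

-5.75 ε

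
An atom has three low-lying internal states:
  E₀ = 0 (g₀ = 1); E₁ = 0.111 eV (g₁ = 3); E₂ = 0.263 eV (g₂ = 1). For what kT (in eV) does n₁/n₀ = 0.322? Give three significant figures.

0.0497 eV

n₁/n₀ = (g₁/g₀) exp[−(E₁−E₀)/kT] = 0.322.
⇒ (E₁−E₀)/kT = ln((3/1)/0.322) = ln(9.3168) = 2.2318.
kT = 0.111 eV / 2.2318 = 0.0497 eV.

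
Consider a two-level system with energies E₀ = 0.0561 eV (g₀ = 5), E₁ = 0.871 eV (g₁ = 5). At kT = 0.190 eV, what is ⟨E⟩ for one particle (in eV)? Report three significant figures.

Eᵢ/kT = 0.29526, 4.5842.
Z = Σ gᵢe^(−Eᵢ/kT) = 5·e^(−0.29526) + 5·e^(−4.5842) = 3.7217 + 0.051060 = 3.7728.
⟨E⟩ = Σ Eᵢ gᵢe^(−Eᵢ/kT) / Z = (0.0561·3.7217 + 0.871·0.051060) / 3.7728 = 0.0671 eV.

0.0671 eV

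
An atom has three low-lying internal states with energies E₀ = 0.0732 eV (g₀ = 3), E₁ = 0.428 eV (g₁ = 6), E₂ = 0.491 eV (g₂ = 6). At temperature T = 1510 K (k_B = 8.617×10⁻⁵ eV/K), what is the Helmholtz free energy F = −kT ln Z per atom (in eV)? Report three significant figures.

k_BT = 8.617×10⁻⁵ × 1510 K = 0.13012 eV.
Eᵢ/kT = 0.56256, 3.2893, 3.7734.
Z = Σ gᵢe^(−Eᵢ/kT) = 3·e^(−0.56256) + 6·e^(−3.2893) + 6·e^(−3.7734) = 1.7092 + 0.22368 + 0.13784 = 2.0707.
F = −kT ln Z = −0.13012 × ln(2.0707) = −0.13012 × 0.72789 = -0.0947 eV.

-0.0947 eV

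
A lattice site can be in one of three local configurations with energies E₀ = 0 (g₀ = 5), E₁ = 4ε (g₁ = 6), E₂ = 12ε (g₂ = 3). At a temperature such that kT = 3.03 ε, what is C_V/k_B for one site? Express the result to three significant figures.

Eᵢ/kT = 0, 1.3201, 3.9604.
Z = Σ gᵢe^(−Eᵢ/kT) = 5·e^(−0) + 6·e^(−1.3201) + 3·e^(−3.9604) = 5.0000 + 1.6027 + 0.057166 = 6.6599.
⟨E⟩ = 1.0656 ε, ⟨E²⟩ = 5.0864 ε².
C_V/k_B = (⟨E²⟩ − ⟨E⟩²)/(kT)² = (5.0864 − 1.1355)/9.1809 = 0.430.

0.430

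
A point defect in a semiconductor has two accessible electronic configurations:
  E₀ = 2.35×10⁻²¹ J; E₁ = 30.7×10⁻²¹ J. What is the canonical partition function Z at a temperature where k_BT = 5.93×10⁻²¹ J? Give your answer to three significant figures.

Z = 0.678

Eᵢ/kT = 0.39629, 5.1771.
Z = Σ e^(−Eᵢ/kT) = e^(−0.39629) + e^(−5.1771) = 0.67281 + 0.0056444 = 0.67845.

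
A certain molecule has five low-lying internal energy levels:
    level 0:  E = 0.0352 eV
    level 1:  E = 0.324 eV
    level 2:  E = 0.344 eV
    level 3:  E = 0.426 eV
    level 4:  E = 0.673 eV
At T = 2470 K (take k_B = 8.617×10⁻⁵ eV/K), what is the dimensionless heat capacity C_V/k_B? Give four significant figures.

k_BT = 8.617×10⁻⁵ × 2470 K = 0.212840 eV.
Eᵢ/kT = 0.165382, 1.52227, 1.61624, 2.00150, 3.16200.
Z = Σ e^(−Eᵢ/kT) = e^(−0.165382) + e^(−1.52227) + e^(−1.61624) + e^(−2.00150) + e^(−3.16200) = 0.847570 + 0.218216 + 0.198644 + 0.135132 + 0.0423410 = 1.44190.
⟨E⟩ = 0.176803 eV, ⟨E²⟩ = 0.0632256 eV².
C_V/k_B = (⟨E²⟩ − ⟨E⟩²)/(kT)² = (0.0632256 − 0.0312593)/0.0453009 = 0.7056.

0.7056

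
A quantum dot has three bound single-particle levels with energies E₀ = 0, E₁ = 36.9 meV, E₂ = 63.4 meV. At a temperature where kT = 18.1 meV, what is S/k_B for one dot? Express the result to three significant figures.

Eᵢ/kT = 0, 2.0387, 3.5028.
Z = Σ e^(−Eᵢ/kT) = e^(−0) + e^(−2.0387) + e^(−3.5028) = 1.0000 + 0.13020 + 0.030113 = 1.1603.
⟨E⟩ = Σ EᵢPᵢ = 5.7860 meV.
S/k_B = ln Z + ⟨E⟩/kT = ln(1.1603) + 5.7860/18.1 = 0.14868 + 0.31967 = 0.468.

0.468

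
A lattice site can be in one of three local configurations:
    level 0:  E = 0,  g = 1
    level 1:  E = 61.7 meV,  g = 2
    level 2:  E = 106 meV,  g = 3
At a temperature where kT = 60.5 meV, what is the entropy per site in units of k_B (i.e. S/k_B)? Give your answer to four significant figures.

Eᵢ/kT = 0, 1.01983, 1.75207.
Z = Σ gᵢe^(−Eᵢ/kT) = 1·e^(−0) + 2·e^(−1.01983) + 3·e^(−1.75207) = 1.00000 + 0.721312 + 0.520244 = 2.24156.
⟨E⟩ = Σ EᵢPᵢ = 44.4560 meV.
S/k_B = ln Z + ⟨E⟩/kT = ln(2.24156) + 44.4560/60.5 = 0.807172 + 0.734810 = 1.542.

1.542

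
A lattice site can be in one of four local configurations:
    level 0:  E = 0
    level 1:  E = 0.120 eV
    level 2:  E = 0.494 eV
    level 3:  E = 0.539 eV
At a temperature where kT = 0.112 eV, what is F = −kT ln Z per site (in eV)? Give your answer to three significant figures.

Eᵢ/kT = 0, 1.0714, 4.4107, 4.8125.
Z = Σ e^(−Eᵢ/kT) = e^(−0) + e^(−1.0714) + e^(−4.4107) + e^(−4.8125) = 1.0000 + 0.34253 + 0.012147 + 0.0081275 = 1.3628.
F = −kT ln Z = −0.112 × ln(1.3628) = −0.112 × 0.30954 = -0.0347 eV.

-0.0347 eV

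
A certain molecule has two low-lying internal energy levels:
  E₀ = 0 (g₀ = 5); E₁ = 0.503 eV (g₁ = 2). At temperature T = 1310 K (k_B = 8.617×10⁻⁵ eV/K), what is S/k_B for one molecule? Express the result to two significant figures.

1.6

k_BT = 8.617×10⁻⁵ × 1310 K = 0.1129 eV.
Eᵢ/kT = 0, 4.455.
Z = Σ gᵢe^(−Eᵢ/kT) = 5·e^(−0) + 2·e^(−4.455) = 5.000 + 0.02324 = 5.023.
⟨E⟩ = Σ EᵢPᵢ = 0.002327 eV.
S/k_B = ln Z + ⟨E⟩/kT = ln(5.023) + 0.002327/0.1129 = 1.614 + 0.02061 = 1.6.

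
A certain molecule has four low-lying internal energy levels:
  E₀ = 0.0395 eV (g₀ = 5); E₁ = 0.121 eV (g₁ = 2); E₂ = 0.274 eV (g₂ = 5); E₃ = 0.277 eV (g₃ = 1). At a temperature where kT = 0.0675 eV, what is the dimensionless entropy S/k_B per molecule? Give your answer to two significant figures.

2.0

Eᵢ/kT = 0.5852, 1.793, 4.059, 4.104.
Z = Σ gᵢe^(−Eᵢ/kT) = 5·e^(−0.5852) + 2·e^(−1.793) + 5·e^(−4.059) + 1·e^(−4.104) = 2.785 + 0.3329 + 0.08633 + 0.01651 = 3.221.
⟨E⟩ = Σ EᵢPᵢ = 0.05542 eV.
S/k_B = ln Z + ⟨E⟩/kT = ln(3.221) + 0.05542/0.0675 = 1.170 + 0.8210 = 2.0.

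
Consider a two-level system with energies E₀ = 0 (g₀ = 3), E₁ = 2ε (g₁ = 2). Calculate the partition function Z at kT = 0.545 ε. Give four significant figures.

Eᵢ/kT = 0, 3.66972.
Z = Σ gᵢe^(−Eᵢ/kT) = 3·e^(−0) + 2·e^(−3.66972) = 3.00000 + 0.0509672 = 3.05097.

Z = 3.051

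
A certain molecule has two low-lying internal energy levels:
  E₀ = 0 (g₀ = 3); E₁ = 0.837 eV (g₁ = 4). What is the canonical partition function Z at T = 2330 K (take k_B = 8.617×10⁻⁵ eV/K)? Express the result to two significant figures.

k_BT = 8.617×10⁻⁵ × 2330 K = 0.2008 eV.
Eᵢ/kT = 0, 4.168.
Z = Σ gᵢe^(−Eᵢ/kT) = 3·e^(−0) + 4·e^(−4.168) = 3.000 + 0.06193 = 3.062.

Z = 3.1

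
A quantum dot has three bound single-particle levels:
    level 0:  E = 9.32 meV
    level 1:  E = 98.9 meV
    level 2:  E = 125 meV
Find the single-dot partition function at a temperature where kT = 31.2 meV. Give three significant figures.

Z = 0.802

Eᵢ/kT = 0.29872, 3.1699, 4.0064.
Z = Σ e^(−Eᵢ/kT) = e^(−0.29872) + e^(−3.1699) + e^(−4.0064) = 0.74177 + 0.042008 + 0.018199 = 0.80198.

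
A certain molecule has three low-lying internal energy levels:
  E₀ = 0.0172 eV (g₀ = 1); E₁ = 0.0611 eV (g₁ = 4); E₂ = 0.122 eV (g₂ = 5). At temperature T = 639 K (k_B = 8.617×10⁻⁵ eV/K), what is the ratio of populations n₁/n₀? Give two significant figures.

k_BT = 8.617×10⁻⁵ × 639 K = 0.05506 eV.
n₁/n₀ = (g₁/g₀) exp[−(E₁−E₀)/kT] = (4/1) × exp(−(0.0439 eV)/(0.05506 eV)) = (4/1) × exp(-0.7973) = 1.8.

1.8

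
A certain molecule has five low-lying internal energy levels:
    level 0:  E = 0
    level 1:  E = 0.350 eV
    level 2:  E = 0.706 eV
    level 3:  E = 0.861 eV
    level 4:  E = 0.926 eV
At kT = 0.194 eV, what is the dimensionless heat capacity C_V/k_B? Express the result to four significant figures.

0.9203

Eᵢ/kT = 0, 1.80412, 3.63918, 4.43814, 4.77320.
Z = Σ e^(−Eᵢ/kT) = e^(−0) + e^(−1.80412) + e^(−3.63918) + e^(−4.43814) + e^(−4.77320) = 1.00000 + 0.164619 + 0.0262739 + 0.0118179 + 0.00845329 = 1.21116.
⟨E⟩ = 0.0777511 eV, ⟨E²⟩ = 0.0406809 eV².
C_V/k_B = (⟨E²⟩ − ⟨E⟩²)/(kT)² = (0.0406809 − 0.00604523)/0.0376360 = 0.9203.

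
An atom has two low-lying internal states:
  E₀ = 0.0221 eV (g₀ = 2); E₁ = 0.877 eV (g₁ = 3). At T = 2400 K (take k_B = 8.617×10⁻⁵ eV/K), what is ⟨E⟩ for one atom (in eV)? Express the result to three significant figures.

0.0422 eV

k_BT = 8.617×10⁻⁵ × 2400 K = 0.20681 eV.
Eᵢ/kT = 0.10686, 4.2406.
Z = Σ gᵢe^(−Eᵢ/kT) = 2·e^(−0.10686) + 3·e^(−4.2406) = 1.7973 + 0.043197 = 1.8405.
⟨E⟩ = Σ Eᵢ gᵢe^(−Eᵢ/kT) / Z = (0.0221·1.7973 + 0.877·0.043197) / 1.8405 = 0.0422 eV.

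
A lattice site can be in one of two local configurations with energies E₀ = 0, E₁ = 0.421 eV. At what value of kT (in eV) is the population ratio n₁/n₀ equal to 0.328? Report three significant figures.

n₁/n₀ = exp[−(E₁−E₀)/kT] = 0.328.
⇒ (E₁−E₀)/kT = ln(1/0.328) = ln(3.0488) = 1.1147.
kT = 0.421 eV / 1.1147 = 0.378 eV.

0.378 eV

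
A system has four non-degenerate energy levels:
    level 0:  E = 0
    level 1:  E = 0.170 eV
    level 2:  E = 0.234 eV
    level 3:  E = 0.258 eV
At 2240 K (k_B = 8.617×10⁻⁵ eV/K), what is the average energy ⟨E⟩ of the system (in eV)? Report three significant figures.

k_BT = 8.617×10⁻⁵ × 2240 K = 0.19302 eV.
Eᵢ/kT = 0, 0.88074, 1.2123, 1.3366.
Z = Σ e^(−Eᵢ/kT) = e^(−0) + e^(−0.88074) + e^(−1.2123) + e^(−1.3366) = 1.0000 + 0.41448 + 0.29751 + 0.26274 = 1.9747.
⟨E⟩ = Σ Eᵢ e^(−Eᵢ/kT) / Z = (0·1.0000 + 0.170·0.41448 + 0.234·0.29751 + 0.258·0.26274) / 1.9747 = 0.105 eV.

0.105 eV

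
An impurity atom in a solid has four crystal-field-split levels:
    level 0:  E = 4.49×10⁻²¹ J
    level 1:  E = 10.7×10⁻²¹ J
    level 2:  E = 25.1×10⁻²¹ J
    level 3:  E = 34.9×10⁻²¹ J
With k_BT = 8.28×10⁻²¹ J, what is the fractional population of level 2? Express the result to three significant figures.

Eᵢ/kT = 0.54227, 1.2923, 3.0314, 4.2150.
Z = Σ e^(−Eᵢ/kT) = e^(−0.54227) + e^(−1.2923) + e^(−3.0314) + e^(−4.2150) = 0.58143 + 0.27464 + 0.048248 + 0.014772 = 0.91909.
P₂ = e^(−E₂/kT) / Z = 0.048248/0.91909 = 0.0525.

0.0525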